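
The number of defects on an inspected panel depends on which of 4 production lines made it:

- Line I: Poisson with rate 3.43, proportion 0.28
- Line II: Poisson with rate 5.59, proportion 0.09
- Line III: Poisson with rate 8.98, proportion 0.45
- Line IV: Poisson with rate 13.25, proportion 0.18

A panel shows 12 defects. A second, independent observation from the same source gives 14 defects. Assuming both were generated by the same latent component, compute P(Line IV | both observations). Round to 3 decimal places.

0.659

By Bayes' theorem, P(k | x) = P(Z=k) f_k(x) / Σ_j P(Z=j) f_j(x).
Since both observations come from the same component, the likelihood for component k is f_k(x₁)·f_k(x₂).
  p_I = [0.000179293] × [1.15899e-05] = 2.07798e-09
  p_II = [0.00725936] × [0.00124638] = 9.04793e-06
  p_III = [0.0722794] × [0.0320255] = 0.00231478
  p_IV = [0.10761] × [0.103804] = 0.0111703
Unnormalised posteriors:
  P(Z=I)·p_I = 0.28 × 2.07798e-09 = 5.81835e-10
  P(Z=II)·p_II = 0.09 × 9.04793e-06 = 8.14314e-07
  P(Z=III)·p_III = 0.45 × 0.00231478 = 0.00104165
  P(Z=IV)·p_IV = 0.18 × 0.0111703 = 0.00201065
Normaliser: 5.81835e-10 + 8.14314e-07 + 0.00104165 + 0.00201065 = 0.00305312
Responsibility of Line IV: 0.00201065 / 0.00305312 ≈ 0.659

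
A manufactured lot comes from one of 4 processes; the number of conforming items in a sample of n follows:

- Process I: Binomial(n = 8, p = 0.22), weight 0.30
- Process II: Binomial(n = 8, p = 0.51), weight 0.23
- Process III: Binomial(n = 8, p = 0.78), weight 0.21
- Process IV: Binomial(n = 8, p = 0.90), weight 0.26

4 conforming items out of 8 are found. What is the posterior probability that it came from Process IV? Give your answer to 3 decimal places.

Posterior ∝ prior × likelihood, so P(k | x) ∝ π_k f_k(x); normalise over all components.
Component likelihoods at x = 4 conforming items out of 8:
  p_I = C(8,4)·0.22^4·0.78^4 = 70·0.00234256·0.370151 = 0.060697
  p_II = C(8,4)·0.51^4·0.49^4 = 70·0.067652·0.057648 = 0.273
  p_III = C(8,4)·0.78^4·0.22^4 = 70·0.370151·0.00234256 = 0.060697
  p_IV = C(8,4)·0.90^4·0.10^4 = 70·0.6561·0.0001 = 0.0045927
Unnormalised posteriors:
  π_I·p_I = 0.30 × 0.060697 = 0.0182091
  π_II·p_II = 0.23 × 0.273 = 0.0627901
  π_III·p_III = 0.21 × 0.060697 = 0.0127464
  π_IV·p_IV = 0.26 × 0.0045927 = 0.0011941
Marginal: 0.0182091 + 0.0627901 + 0.0127464 + 0.0011941 = 0.0949396
P(Process IV | 4 conforming items out of 8) = 0.0011941 / 0.0949396 ≈ 0.013

0.013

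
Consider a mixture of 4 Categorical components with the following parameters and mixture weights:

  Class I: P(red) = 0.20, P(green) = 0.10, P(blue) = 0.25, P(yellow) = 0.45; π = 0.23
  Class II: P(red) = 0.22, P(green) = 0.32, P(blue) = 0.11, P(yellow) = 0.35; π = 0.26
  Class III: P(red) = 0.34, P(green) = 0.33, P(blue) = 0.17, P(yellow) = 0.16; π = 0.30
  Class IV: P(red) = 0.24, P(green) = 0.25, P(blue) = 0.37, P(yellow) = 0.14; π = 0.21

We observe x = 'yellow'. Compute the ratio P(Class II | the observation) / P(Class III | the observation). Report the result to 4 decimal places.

1.8958

The posterior odds equal the prior odds times the likelihood ratio: (w_i/w_j)·(f_i(x)/f_j(x)).
Component likelihoods at x = 'yellow':
  p_I = P(yellow | comp) = 0.45
  p_II = P(yellow | comp) = 0.35
  p_III = P(yellow | comp) = 0.16
  p_IV = P(yellow | comp) = 0.14
Odds = (0.26/0.30) × (0.35/0.16) = 0.866667 × 2.1875 ≈ 1.8958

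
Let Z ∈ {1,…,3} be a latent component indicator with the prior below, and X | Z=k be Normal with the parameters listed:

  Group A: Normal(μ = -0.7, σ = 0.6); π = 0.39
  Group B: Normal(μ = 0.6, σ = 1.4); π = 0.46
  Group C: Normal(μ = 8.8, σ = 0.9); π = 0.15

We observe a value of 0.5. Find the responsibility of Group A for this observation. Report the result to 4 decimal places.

0.2116

Apply Bayes' rule: the posterior for each component is proportional to its prior times its likelihood at x.
Component likelihoods at x = 0.5:
  p_A = (1/(0.6·√(2π)))·exp(−(0.5−-0.7)²/(2·0.6²)) = 0.664904·exp(-2.00000) = 0.0899849
  p_B = (1/(1.4·√(2π)))·exp(−(0.5−0.6)²/(2·1.4²)) = 0.284959·exp(-0.00255) = 0.284233
  p_C = (1/(0.9·√(2π)))·exp(−(0.5−8.8)²/(2·0.9²)) = 0.443269·exp(-42.52469) = 1.5081e-19
Prior × likelihood for each component:
  π_A·p_A = 0.39 × 0.0899849 = 0.0350941
  π_B·p_B = 0.46 × 0.284233 = 0.130747
  π_C·p_C = 0.15 × 1.5081e-19 = 2.26214e-20
Sum: 0.0350941 + 0.130747 + 2.26214e-20 = 0.165841
Responsibility of Group A: 0.0350941 / 0.165841 ≈ 0.2116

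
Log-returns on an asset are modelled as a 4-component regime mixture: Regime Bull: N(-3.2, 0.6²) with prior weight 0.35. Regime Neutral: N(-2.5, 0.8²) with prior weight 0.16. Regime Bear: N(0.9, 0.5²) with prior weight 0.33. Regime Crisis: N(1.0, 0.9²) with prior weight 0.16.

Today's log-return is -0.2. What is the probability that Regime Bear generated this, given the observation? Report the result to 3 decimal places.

The responsibility of component k is w_k f_k(x) divided by Σ_j w_j f_j(x).
Normal densities:
  L_Bull = (1/(0.6·√(2π)))·exp(−(-0.2−-3.2)²/(2·0.6²)) = 0.664904·exp(-12.50000) = 2.47787e-06
  L_Neutral = (1/(0.8·√(2π)))·exp(−(-0.2−-2.5)²/(2·0.8²)) = 0.498678·exp(-4.13281) = 0.00799765
  L_Bear = (1/(0.5·√(2π)))·exp(−(-0.2−0.9)²/(2·0.5²)) = 0.797885·exp(-2.42000) = 0.0709492
  L_Crisis = (1/(0.9·√(2π)))·exp(−(-0.2−1.0)²/(2·0.9²)) = 0.443269·exp(-0.88889) = 0.182233
Prior × likelihood for each component:
  w_Bull·L_Bull = 0.35 × 2.47787e-06 = 8.67253e-07
  w_Neutral·L_Neutral = 0.16 × 0.00799765 = 0.00127962
  w_Bear·L_Bear = 0.33 × 0.0709492 = 0.0234132
  w_Crisis·L_Crisis = 0.16 × 0.182233 = 0.0291573
Normaliser: 8.67253e-07 + 0.00127962 + 0.0234132 + 0.0291573 = 0.0538511
Responsibility of Regime Bear: 0.0234132 / 0.0538511 ≈ 0.435

0.435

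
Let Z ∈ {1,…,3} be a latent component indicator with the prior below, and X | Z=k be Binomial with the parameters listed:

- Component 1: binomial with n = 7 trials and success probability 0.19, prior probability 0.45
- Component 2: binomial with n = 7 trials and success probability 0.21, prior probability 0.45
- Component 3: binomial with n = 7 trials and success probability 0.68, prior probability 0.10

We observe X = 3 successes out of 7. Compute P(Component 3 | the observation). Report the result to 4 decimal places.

Apply Bayes' rule: the posterior for each component is proportional to its prior times its likelihood at x.
Component likelihoods at x = 3 successes out of 7:
  L_1 = C(7,3)·0.19^3·0.81^4 = 35·0.006859·0.430467 = 0.10334
  L_2 = C(7,3)·0.21^3·0.79^4 = 35·0.009261·0.389501 = 0.126251
  L_3 = C(7,3)·0.68^3·0.32^4 = 35·0.314432·0.0104858 = 0.115397
Multiply by the mixture weights:
  P(Z=1)·L_1 = 0.45 × 0.10334 = 0.046503
  P(Z=2)·L_2 = 0.45 × 0.126251 = 0.0568129
  P(Z=3)·L_3 = 0.10 × 0.115397 = 0.0115397
Denominator: 0.046503 + 0.0568129 + 0.0115397 = 0.114856
P(Component 3 | the observation) = 0.0115397 / 0.114856 ≈ 0.1005

0.1005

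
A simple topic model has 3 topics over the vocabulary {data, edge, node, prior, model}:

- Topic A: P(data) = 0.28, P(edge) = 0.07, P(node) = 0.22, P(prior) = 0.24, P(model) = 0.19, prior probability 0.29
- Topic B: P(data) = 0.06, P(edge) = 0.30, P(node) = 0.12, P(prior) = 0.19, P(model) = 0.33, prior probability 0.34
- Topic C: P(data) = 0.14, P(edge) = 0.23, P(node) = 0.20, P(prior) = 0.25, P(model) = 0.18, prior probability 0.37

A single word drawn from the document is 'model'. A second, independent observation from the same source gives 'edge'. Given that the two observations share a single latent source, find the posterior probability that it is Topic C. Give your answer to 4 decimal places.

0.2899

Posterior ∝ prior × likelihood, so P(k | x) ∝ π_k f_k(x); normalise over all components.
Since both observations come from the same component, the likelihood for component k is f_k(x₁)·f_k(x₂).
  p_A = [P(model | comp) = 0.19] × [0.07] = 0.0133
  p_B = [P(model | comp) = 0.33] × [0.3] = 0.099
  p_C = [P(model | comp) = 0.18] × [0.23] = 0.0414
Weight by the priors:
  π_A·p_A = 0.29 × 0.0133 = 0.003857
  π_B·p_B = 0.34 × 0.099 = 0.03366
  π_C·p_C = 0.37 × 0.0414 = 0.015318
Normaliser: 0.003857 + 0.03366 + 0.015318 = 0.052835
Responsibility of Topic C: 0.015318 / 0.052835 ≈ 0.2899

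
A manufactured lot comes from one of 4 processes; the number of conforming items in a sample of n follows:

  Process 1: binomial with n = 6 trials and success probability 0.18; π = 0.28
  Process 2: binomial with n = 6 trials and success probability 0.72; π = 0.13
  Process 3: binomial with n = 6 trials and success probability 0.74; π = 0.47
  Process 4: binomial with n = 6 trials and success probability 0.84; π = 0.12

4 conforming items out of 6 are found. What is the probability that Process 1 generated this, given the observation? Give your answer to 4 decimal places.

By Bayes' theorem, P(k | x) = π_k f_k(x) / Σ_j π_j f_j(x).
Evaluate each component's likelihood at the observed value:
  L_1 = C(6,4)·0.18^4·0.82^2 = 15·0.00104976·0.6724 = 0.0105879
  L_2 = C(6,4)·0.72^4·0.28^2 = 15·0.268739·0.0784 = 0.316037
  L_3 = C(6,4)·0.74^4·0.26^2 = 15·0.299866·0.0676 = 0.304064
  L_4 = C(6,4)·0.84^4·0.16^2 = 15·0.497871·0.0256 = 0.191183
Multiply by the mixture weights:
  π_1·L_1 = 0.28 × 0.0105879 = 0.00296461
  π_2·L_2 = 0.13 × 0.316037 = 0.0410848
  π_3·L_3 = 0.47 × 0.304064 = 0.14291
  π_4·L_4 = 0.12 × 0.191183 = 0.0229419
Denominator: 0.00296461 + 0.0410848 + 0.14291 + 0.0229419 = 0.209901
P(Process 1 | data) ≈ 0.0141

0.0141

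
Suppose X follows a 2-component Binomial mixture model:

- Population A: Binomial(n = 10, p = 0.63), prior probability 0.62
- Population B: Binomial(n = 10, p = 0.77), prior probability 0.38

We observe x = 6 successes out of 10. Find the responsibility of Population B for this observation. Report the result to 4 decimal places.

0.2338

By Bayes' theorem, P(k | x) = P(Z=k) f_k(x) / Σ_j P(Z=j) f_j(x).
Component likelihoods at x = 6 successes out of 10:
  L_A = 0.246076
  L_B = 0.122483
Weight by the priors:
  P(Z=A)·L_A = 0.62 × 0.246076 = 0.152567
  P(Z=B)·L_B = 0.38 × 0.122483 = 0.0465435
Marginal: 0.152567 + 0.0465435 = 0.199111
Responsibility of Population B: 0.0465435 / 0.199111 ≈ 0.2338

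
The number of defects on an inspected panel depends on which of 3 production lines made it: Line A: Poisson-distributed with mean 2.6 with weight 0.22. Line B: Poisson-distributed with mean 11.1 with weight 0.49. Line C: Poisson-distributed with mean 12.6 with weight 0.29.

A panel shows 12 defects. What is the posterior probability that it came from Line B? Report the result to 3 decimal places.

0.623

By Bayes' theorem, P(k | x) = P(Z=k) f_k(x) / Σ_j P(Z=j) f_j(x).
Evaluate each component's likelihood at the observed value:
  p_A = 1.47971e-05
  p_B = 0.110375
  p_C = 0.11272
Prior × likelihood for each component:
  P(Z=A)·p_A = 0.22 × 1.47971e-05 = 3.25537e-06
  P(Z=B)·p_B = 0.49 × 0.110375 = 0.0540837
  P(Z=C)·p_C = 0.29 × 0.11272 = 0.0326887
Normaliser: 3.25537e-06 + 0.0540837 + 0.0326887 = 0.0867756
So the posterior for Line B is 0.0540837 / 0.0867756 ≈ 0.623.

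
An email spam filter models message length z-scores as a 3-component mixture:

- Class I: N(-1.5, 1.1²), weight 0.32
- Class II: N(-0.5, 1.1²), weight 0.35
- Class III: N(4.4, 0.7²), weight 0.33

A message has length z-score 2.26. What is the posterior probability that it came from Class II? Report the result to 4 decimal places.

0.7225

P(component k | x) = π_k·f_k(x) / marginal(x), where marginal(x) = Σ_j π_j·f_j(x).
Evaluate each component's likelihood at the observed value:
  f_I = 0.00105287
  f_II = 0.0155761
  f_III = 0.00532509
Unnormalised posteriors:
  π_I·f_I = 0.32 × 0.00105287 = 0.00033692
  π_II·f_II = 0.35 × 0.0155761 = 0.00545164
  π_III·f_III = 0.33 × 0.00532509 = 0.00175728
Normaliser: 0.00033692 + 0.00545164 + 0.00175728 = 0.00754584
So the posterior for Class II is 0.00545164 / 0.00754584 ≈ 0.7225.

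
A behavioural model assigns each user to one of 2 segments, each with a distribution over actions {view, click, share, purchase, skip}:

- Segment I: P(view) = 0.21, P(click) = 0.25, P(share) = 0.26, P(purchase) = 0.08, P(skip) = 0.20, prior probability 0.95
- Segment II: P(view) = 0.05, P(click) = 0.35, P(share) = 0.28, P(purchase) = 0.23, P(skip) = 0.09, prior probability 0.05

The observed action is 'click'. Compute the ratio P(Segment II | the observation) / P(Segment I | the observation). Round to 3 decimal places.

Since P(k|x) ∝ w_k f_k(x), the posterior odds are w_i f_i(x) / (w_j f_j(x)).
Categorical probabilities:
  L_I = 0.25
  L_II = 0.35
Posterior odds = (w_II·L_II) / (w_I·L_I) = (0.05·0.35) / (0.95·0.25) = 0.0175 / 0.2375 ≈ 0.074

0.074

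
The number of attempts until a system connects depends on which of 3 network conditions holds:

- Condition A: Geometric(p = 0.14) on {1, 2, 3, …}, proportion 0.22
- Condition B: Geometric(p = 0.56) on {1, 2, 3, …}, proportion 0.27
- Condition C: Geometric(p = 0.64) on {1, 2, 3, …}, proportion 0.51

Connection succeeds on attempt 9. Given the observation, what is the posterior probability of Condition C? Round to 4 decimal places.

0.0097

Posterior ∝ prior × likelihood, so P(k | x) ∝ π_k f_k(x); normalise over all components.
Geometric probabilities:
  p_A = 0.0418905
  p_B = 0.000786701
  p_C = 0.000180551
Prior × likelihood for each component:
  π_A·p_A = 0.22 × 0.0418905 = 0.00921591
  π_B·p_B = 0.27 × 0.000786701 = 0.000212409
  π_C·p_C = 0.51 × 0.000180551 = 9.2081e-05
Normaliser: 0.00921591 + 0.000212409 + 9.2081e-05 = 0.0095204
So the posterior for Condition C is 9.2081e-05 / 0.0095204 ≈ 0.0097.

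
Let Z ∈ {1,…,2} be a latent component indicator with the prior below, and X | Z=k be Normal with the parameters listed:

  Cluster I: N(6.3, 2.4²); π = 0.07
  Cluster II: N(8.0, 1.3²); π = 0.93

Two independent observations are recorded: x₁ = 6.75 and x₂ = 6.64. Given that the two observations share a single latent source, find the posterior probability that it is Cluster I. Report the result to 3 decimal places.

By Bayes' theorem, P(k | x) = π_k f_k(x) / Σ_j π_j f_j(x).
Since both observations come from the same component, the likelihood for component k is f_k(x₁)·f_k(x₂).
  L_I = [(1/(2.4·√(2π)))·exp(−(6.75−6.3)²/(2·2.4²)) = 0.166226·exp(-0.01758) = 0.16333] × [0.164566] = 0.0268785
  L_II = [(1/(1.3·√(2π)))·exp(−(6.75−8.0)²/(2·1.3²)) = 0.306879·exp(-0.46228) = 0.193287] × [0.177547] = 0.0343174
Multiply by the mixture weights:
  π_I·L_I = 0.07 × 0.0268785 = 0.0018815
  π_II·L_II = 0.93 × 0.0343174 = 0.0319152
Denominator: 0.0018815 + 0.0319152 = 0.0337967
P(Cluster I | x₁,x₂) = 0.0018815 / 0.0337967 ≈ 0.056

0.056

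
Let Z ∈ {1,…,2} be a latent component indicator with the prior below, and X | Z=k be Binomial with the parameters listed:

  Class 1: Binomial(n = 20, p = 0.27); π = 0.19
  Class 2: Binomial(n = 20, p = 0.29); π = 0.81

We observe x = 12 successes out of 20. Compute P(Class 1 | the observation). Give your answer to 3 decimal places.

P(component k | x) = w_k·f_k(x) / marginal(x), where marginal(x) = Σ_j w_j·f_j(x).
Component likelihoods at x = 12 successes out of 20:
  L_1 = C(20,12)·0.27^12·0.73^8 = 125970·1.50095e-07·0.080646 = 0.00152481
  L_2 = C(20,12)·0.29^12·0.71^8 = 125970·3.53815e-07·0.0645754 = 0.00287813
Weight by the priors:
  w_1·L_1 = 0.19 × 0.00152481 = 0.000289714
  w_2·L_2 = 0.81 × 0.00287813 = 0.00233128
Sum: 0.000289714 + 0.00233128 = 0.002621
So the posterior for Class 1 is 0.000289714 / 0.002621 ≈ 0.111.

0.111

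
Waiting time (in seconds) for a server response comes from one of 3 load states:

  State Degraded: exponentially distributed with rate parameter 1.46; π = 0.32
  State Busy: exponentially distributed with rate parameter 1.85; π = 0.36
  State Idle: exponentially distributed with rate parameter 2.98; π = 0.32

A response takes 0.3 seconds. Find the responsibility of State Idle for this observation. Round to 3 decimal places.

0.363

By Bayes' theorem, P(k | x) = π_k f_k(x) / Σ_j π_j f_j(x).
Component likelihoods at x = 0.3 seconds:
  p_Degraded = 1.46·e^(−1.46·0.3) = 1.46·e^(−0.4380) = 0.942176
  p_Busy = 1.85·e^(−1.85·0.3) = 1.85·e^(−0.5550) = 1.06203
  p_Idle = 2.98·e^(−2.98·0.3) = 2.98·e^(−0.8940) = 1.21887
Weight by the priors:
  π_Degraded·p_Degraded = 0.32 × 0.942176 = 0.301496
  π_Busy·p_Busy = 0.36 × 1.06203 = 0.382332
  π_Idle·p_Idle = 0.32 × 1.21887 = 0.390038
Normaliser: 0.301496 + 0.382332 + 0.390038 = 1.07387
So the posterior for State Idle is 0.390038 / 1.07387 ≈ 0.363.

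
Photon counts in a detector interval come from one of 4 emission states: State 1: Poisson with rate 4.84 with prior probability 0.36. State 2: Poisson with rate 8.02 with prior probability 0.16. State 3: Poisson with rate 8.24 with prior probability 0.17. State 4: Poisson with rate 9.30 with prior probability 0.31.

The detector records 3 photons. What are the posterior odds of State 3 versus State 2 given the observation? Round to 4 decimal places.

0.9248

Since P(k|x) ∝ w_k f_k(x), the posterior odds are w_i f_i(x) / (w_j f_j(x)).
Component likelihoods at x = 3 photons:
  f_1 = 0.149417
  f_2 = 0.0282703
  f_3 = 0.0246062
  f_4 = 0.0122563
0.00418305 / 0.00452324 ≈ 0.9248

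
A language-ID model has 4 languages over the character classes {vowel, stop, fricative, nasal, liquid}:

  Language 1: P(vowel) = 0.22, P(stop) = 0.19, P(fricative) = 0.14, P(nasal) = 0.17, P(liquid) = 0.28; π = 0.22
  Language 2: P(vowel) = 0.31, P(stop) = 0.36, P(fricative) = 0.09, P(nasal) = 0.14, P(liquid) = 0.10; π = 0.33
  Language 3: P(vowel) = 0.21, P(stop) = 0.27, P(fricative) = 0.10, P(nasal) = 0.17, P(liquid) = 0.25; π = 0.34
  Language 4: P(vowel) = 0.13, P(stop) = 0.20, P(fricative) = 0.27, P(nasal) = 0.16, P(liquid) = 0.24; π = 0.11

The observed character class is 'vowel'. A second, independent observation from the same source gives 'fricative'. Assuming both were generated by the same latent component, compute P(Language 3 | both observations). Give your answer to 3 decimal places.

Posterior ∝ prior × likelihood, so P(k | x) ∝ π_k f_k(x); normalise over all components.
Since both observations come from the same component, the likelihood for component k is f_k(x₁)·f_k(x₂).
  L_1 = [0.22] × [0.14] = 0.0308
  L_2 = [0.31] × [0.09] = 0.0279
  L_3 = [0.21] × [0.1] = 0.021
  L_4 = [0.13] × [0.27] = 0.0351
Prior × likelihood for each component:
  π_1·L_1 = 0.22 × 0.0308 = 0.006776
  π_2·L_2 = 0.33 × 0.0279 = 0.009207
  π_3·L_3 = 0.34 × 0.021 = 0.00714
  π_4·L_4 = 0.11 × 0.0351 = 0.003861
Normaliser: 0.006776 + 0.009207 + 0.00714 + 0.003861 = 0.026984
Responsibility of Language 3: 0.00714 / 0.026984 ≈ 0.265

0.265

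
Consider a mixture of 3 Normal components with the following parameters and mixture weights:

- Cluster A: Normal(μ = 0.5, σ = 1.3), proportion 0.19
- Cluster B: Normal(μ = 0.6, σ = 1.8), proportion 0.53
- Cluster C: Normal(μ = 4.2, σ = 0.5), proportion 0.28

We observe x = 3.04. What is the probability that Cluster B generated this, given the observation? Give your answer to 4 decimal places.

The responsibility of component k is π_k f_k(x) divided by Σ_j π_j f_j(x).
Component likelihoods at x = 3.04:
  f_A = 0.0454992
  f_B = 0.0884347
  f_C = 0.0540962
Unnormalised posteriors:
  π_A·f_A = 0.19 × 0.0454992 = 0.00864485
  π_B·f_B = 0.53 × 0.0884347 = 0.0468704
  π_C·f_C = 0.28 × 0.0540962 = 0.0151469
Denominator: 0.00864485 + 0.0468704 + 0.0151469 = 0.0706622
Responsibility of Cluster B: 0.0468704 / 0.0706622 ≈ 0.6633

0.6633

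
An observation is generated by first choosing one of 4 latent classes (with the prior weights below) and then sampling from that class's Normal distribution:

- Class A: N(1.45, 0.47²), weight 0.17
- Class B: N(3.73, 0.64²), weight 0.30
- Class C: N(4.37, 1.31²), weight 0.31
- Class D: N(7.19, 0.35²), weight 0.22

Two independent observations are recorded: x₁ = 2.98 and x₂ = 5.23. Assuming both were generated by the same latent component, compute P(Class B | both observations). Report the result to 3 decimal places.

0.222

By Bayes' theorem, P(k | x) = P(Z=k) f_k(x) / Σ_j P(Z=j) f_j(x).
Since both observations come from the same component, the likelihood for component k is f_k(x₁)·f_k(x₂).
  p_A = [0.00424307] × [7.64101e-15] = 3.24214e-17
  p_B = [0.313707] × [0.0399857] = 0.0125438
  p_C = [0.173444] × [0.245501] = 0.0425807
  p_D = [4.35072e-32] × [1.76646e-07] = 7.68539e-39
Weight by the priors:
  P(Z=A)·p_A = 0.17 × 3.24214e-17 = 5.51163e-18
  P(Z=B)·p_B = 0.30 × 0.0125438 = 0.00376313
  P(Z=C)·p_C = 0.31 × 0.0425807 = 0.0132
  P(Z=D)·p_D = 0.22 × 7.68539e-39 = 1.69078e-39
Normaliser: 5.51163e-18 + 0.00376313 + 0.0132 + 1.69078e-39 = 0.0169632
P(Class B | x₁, x₂) = 0.00376313 / 0.0169632 ≈ 0.222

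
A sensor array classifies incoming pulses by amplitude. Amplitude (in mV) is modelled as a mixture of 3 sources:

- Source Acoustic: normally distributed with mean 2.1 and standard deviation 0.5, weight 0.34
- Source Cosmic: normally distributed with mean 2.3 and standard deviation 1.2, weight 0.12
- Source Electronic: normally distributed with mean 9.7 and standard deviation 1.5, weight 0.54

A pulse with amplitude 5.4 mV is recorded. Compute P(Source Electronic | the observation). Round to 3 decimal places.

Apply Bayes' rule: the posterior for each component is proportional to its prior times its likelihood at x.
Evaluate each component's likelihood at the observed value:
  L_Acoustic = (1/(0.5·√(2π)))·exp(−(5.4−2.1)²/(2·0.5²)) = 0.797885·exp(-21.78000) = 2.77336e-10
  L_Cosmic = (1/(1.2·√(2π)))·exp(−(5.4−2.3)²/(2·1.2²)) = 0.332452·exp(-3.33681) = 0.0118188
  L_Electronic = (1/(1.5·√(2π)))·exp(−(5.4−9.7)²/(2·1.5²)) = 0.265962·exp(-4.10889) = 0.00436869
Multiply by the mixture weights:
  w_Acoustic·L_Acoustic = 0.34 × 2.77336e-10 = 9.42942e-11
  w_Cosmic·L_Cosmic = 0.12 × 0.0118188 = 0.00141825
  w_Electronic·L_Electronic = 0.54 × 0.00436869 = 0.00235909
Denominator: 9.42942e-11 + 0.00141825 + 0.00235909 = 0.00377735
So the posterior for Source Electronic is 0.00235909 / 0.00377735 ≈ 0.625.

0.625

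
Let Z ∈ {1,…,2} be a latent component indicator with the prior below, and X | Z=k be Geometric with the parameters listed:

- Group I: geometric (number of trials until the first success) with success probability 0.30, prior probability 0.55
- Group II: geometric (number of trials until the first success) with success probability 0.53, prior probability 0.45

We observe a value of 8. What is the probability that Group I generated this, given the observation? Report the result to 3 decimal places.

0.918

Posterior ∝ prior × likelihood, so P(k | x) ∝ P(Z=k) f_k(x); normalise over all components.
Geometric probabilities:
  L_I = 0.0247063
  L_II = 0.0026851
Weight by the priors:
  P(Z=I)·L_I = 0.55 × 0.0247063 = 0.0135885
  P(Z=II)·L_II = 0.45 × 0.0026851 = 0.0012083
Sum: 0.0135885 + 0.0012083 = 0.0147968
P(Group I | x) ≈ 0.918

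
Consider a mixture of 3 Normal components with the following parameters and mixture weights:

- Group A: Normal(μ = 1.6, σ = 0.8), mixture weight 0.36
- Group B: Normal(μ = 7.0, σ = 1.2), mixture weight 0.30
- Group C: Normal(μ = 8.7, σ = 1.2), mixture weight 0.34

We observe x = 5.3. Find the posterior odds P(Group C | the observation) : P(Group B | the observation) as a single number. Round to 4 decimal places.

The posterior odds equal the prior odds times the likelihood ratio: (w_i/w_j)·(f_i(x)/f_j(x)).
Component likelihoods at x = 5.3:
  L_A = (1/(0.8·√(2π)))·exp(−(5.3−1.6)²/(2·0.8²)) = 0.498678·exp(-10.69531) = 1.12955e-05
  L_B = (1/(1.2·√(2π)))·exp(−(5.3−7.0)²/(2·1.2²)) = 0.332452·exp(-1.00347) = 0.121878
  L_C = (1/(1.2·√(2π)))·exp(−(5.3−8.7)²/(2·1.2²)) = 0.332452·exp(-4.01389) = 0.00600508
Posterior odds = (w_C·L_C) / (w_B·L_B) = (0.34·0.00600508) / (0.30·0.121878) = 0.00204173 / 0.0365635 ≈ 0.0558

0.0558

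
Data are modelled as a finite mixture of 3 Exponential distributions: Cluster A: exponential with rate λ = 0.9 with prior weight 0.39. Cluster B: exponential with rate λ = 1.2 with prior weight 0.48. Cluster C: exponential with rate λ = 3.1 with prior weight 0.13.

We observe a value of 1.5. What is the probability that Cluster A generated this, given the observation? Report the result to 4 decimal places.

By Bayes' theorem, P(k | x) = π_k f_k(x) / Σ_j π_j f_j(x).
Exponential densities:
  L_A = 0.233316
  L_B = 0.198359
  L_C = 0.029641
Unnormalised posteriors:
  π_A·L_A = 0.39 × 0.233316 = 0.0909933
  π_B·L_B = 0.48 × 0.198359 = 0.0952122
  π_C·L_C = 0.13 × 0.029641 = 0.00385333
Sum: 0.0909933 + 0.0952122 + 0.00385333 = 0.190059
P(Cluster A | the observation) ≈ 0.4788

0.4788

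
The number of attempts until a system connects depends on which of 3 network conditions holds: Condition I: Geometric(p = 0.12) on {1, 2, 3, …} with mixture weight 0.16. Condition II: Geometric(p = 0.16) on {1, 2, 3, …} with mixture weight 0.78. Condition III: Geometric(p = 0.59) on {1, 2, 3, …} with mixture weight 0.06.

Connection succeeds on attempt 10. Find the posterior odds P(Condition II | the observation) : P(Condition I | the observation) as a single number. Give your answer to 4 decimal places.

The posterior odds equal the prior odds times the likelihood ratio: (P(Z=i)/P(Z=j))·(f_i(x)/f_j(x)).
Component likelihoods at x = 10:
  f_I = 0.0379774
  f_II = 0.0333145
  f_III = 0.000193155
Odds = (0.78/0.16) × (0.0333145/0.0379774) = 4.875 × 0.877219 ≈ 4.2764

4.2764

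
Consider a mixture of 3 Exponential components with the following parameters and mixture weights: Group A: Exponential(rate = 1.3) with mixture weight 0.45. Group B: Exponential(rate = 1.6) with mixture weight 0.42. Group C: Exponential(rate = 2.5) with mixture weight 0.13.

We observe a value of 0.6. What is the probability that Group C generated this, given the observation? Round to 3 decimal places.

0.121

Apply Bayes' rule: the posterior for each component is proportional to its prior times its likelihood at x.
Exponential densities:
  f_A = 1.3·e^(−1.3·0.6) = 1.3·e^(−0.7800) = 0.595928
  f_B = 1.6·e^(−1.6·0.6) = 1.6·e^(−0.9600) = 0.612629
  f_C = 2.5·e^(−2.5·0.6) = 2.5·e^(−1.5000) = 0.557825
Multiply by the mixture weights:
  P(Z=A)·f_A = 0.45 × 0.595928 = 0.268168
  P(Z=B)·f_B = 0.42 × 0.612629 = 0.257304
  P(Z=C)·f_C = 0.13 × 0.557825 = 0.0725173
Denominator: 0.268168 + 0.257304 + 0.0725173 = 0.597989
P(Group C | data) ≈ 0.121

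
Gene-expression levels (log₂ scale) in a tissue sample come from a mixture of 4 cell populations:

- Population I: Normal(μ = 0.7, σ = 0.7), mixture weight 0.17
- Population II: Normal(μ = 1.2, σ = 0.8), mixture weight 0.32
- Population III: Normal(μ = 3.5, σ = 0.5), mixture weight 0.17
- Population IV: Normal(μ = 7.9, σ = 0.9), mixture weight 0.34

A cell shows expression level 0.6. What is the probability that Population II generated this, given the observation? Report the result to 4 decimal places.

P(component k | x) = P(Z=k)·f_k(x) / marginal(x), where marginal(x) = Σ_j P(Z=j)·f_j(x).
Component likelihoods at x = 0.6:
  L_I = 0.564132
  L_II = 0.376422
  L_III = 3.95464e-08
  L_IV = 2.29363e-15
Multiply by the mixture weights:
  P(Z=I)·L_I = 0.17 × 0.564132 = 0.0959024
  P(Z=II)·L_II = 0.32 × 0.376422 = 0.120455
  P(Z=III)·L_III = 0.17 × 3.95464e-08 = 6.72289e-09
  P(Z=IV)·L_IV = 0.34 × 2.29363e-15 = 7.79835e-16
Sum: 0.0959024 + 0.120455 + 6.72289e-09 + 7.79835e-16 = 0.216357
So the posterior for Population II is 0.120455 / 0.216357 ≈ 0.5567.

0.5567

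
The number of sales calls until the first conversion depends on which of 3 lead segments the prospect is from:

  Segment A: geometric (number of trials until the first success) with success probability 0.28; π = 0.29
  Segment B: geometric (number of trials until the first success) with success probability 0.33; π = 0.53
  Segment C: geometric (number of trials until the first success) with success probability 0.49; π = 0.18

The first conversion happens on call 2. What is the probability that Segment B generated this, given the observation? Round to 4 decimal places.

0.5311

P(component k | x) = π_k·f_k(x) / marginal(x), where marginal(x) = Σ_j π_j·f_j(x).
Geometric probabilities:
  p_A = 0.2016
  p_B = 0.2211
  p_C = 0.2499
Multiply by the mixture weights:
  π_A·p_A = 0.29 × 0.2016 = 0.058464
  π_B·p_B = 0.53 × 0.2211 = 0.117183
  π_C·p_C = 0.18 × 0.2499 = 0.044982
Sum: 0.058464 + 0.117183 + 0.044982 = 0.220629
P(Segment B | x) = 0.117183 / 0.220629 ≈ 0.5311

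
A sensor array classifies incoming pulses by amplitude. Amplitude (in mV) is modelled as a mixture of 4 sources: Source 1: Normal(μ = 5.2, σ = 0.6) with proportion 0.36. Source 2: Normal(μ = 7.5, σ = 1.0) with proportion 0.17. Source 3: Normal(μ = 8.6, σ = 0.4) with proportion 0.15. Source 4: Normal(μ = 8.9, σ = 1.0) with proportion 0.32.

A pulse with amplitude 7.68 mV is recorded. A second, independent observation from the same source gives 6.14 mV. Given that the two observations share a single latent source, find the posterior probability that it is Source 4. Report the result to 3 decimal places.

0.048

By Bayes' theorem, P(k | x) = π_k f_k(x) / Σ_j π_j f_j(x).
Since both observations come from the same component, the likelihood for component k is f_k(x₁)·f_k(x₂).
  f_1 = [(1/(0.6·√(2π)))·exp(−(7.68−5.2)²/(2·0.6²)) = 0.664904·exp(-8.54222) = 0.000129694] × [0.194887] = 2.52756e-05
  f_2 = [(1/(1.0·√(2π)))·exp(−(7.68−7.5)²/(2·1.0²)) = 0.398942·exp(-0.01620) = 0.392531] × [0.158225] = 0.0621082
  f_3 = [(1/(0.4·√(2π)))·exp(−(7.68−8.6)²/(2·0.4²)) = 0.997356·exp(-2.64500) = 0.0708176] × [6.10659e-09] = 4.32454e-10
  f_4 = [(1/(1.0·√(2π)))·exp(−(7.68−8.9)²/(2·1.0²)) = 0.398942·exp(-0.74420) = 0.189543] × [0.00884645] = 0.00167678
Multiply by the mixture weights:
  π_1·f_1 = 0.36 × 2.52756e-05 = 9.09922e-06
  π_2·f_2 = 0.17 × 0.0621082 = 0.0105584
  π_3·f_3 = 0.15 × 4.32454e-10 = 6.48681e-11
  π_4·f_4 = 0.32 × 0.00167678 = 0.000536571
Marginal: 9.09922e-06 + 0.0105584 + 6.48681e-11 + 0.000536571 = 0.0111041
So the posterior for Source 4 is 0.000536571 / 0.0111041 ≈ 0.048.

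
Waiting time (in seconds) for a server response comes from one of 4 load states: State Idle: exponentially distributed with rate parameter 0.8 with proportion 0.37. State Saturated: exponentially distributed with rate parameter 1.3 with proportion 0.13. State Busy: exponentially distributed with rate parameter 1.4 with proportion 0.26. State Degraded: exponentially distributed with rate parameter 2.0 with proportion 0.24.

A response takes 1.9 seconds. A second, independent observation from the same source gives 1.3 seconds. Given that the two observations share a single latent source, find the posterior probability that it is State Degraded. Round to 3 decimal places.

0.055

The responsibility of component k is π_k f_k(x) divided by Σ_j π_j f_j(x).
Since both observations come from the same component, the likelihood for component k is f_k(x₁)·f_k(x₂).
  L_Idle = [0.8·e^(−0.8·1.9) = 0.8·e^(−1.5200) = 0.17497] × [0.282764] = 0.049475
  L_Saturated = [1.3·e^(−1.3·1.9) = 1.3·e^(−2.4700) = 0.10996] × [0.239875] = 0.0263768
  L_Busy = [1.4·e^(−1.4·1.9) = 1.4·e^(−2.6600) = 0.0979275] × [0.226836] = 0.0222135
  L_Degraded = [2.0·e^(−2.0·1.9) = 2.0·e^(−3.8000) = 0.0447415] × [0.148547] = 0.00664623
Weight by the priors:
  π_Idle·L_Idle = 0.37 × 0.049475 = 0.0183058
  π_Saturated·L_Saturated = 0.13 × 0.0263768 = 0.00342898
  π_Busy·L_Busy = 0.26 × 0.0222135 = 0.00577551
  π_Degraded·L_Degraded = 0.24 × 0.00664623 = 0.00159509
Evidence: 0.0183058 + 0.00342898 + 0.00577551 + 0.00159509 = 0.0291053
P(State Degraded | data) ≈ 0.055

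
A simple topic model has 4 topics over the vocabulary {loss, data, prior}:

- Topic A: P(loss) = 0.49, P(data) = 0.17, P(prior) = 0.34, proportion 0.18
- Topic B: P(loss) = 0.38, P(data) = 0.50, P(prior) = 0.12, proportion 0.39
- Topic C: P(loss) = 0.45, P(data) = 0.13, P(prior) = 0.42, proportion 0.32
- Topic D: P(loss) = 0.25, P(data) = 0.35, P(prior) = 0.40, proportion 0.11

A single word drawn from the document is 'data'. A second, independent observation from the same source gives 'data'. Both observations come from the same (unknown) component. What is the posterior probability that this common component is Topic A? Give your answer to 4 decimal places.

0.0428

Posterior ∝ prior × likelihood, so P(k | x) ∝ P(Z=k) f_k(x); normalise over all components.
Since both observations come from the same component, the likelihood for component k is f_k(x₁)·f_k(x₂).
  p_A = [P(data | comp) = 0.17] × [0.17] = 0.0289
  p_B = [P(data | comp) = 0.50] × [0.5] = 0.25
  p_C = [P(data | comp) = 0.13] × [0.13] = 0.0169
  p_D = [P(data | comp) = 0.35] × [0.35] = 0.1225
Unnormalised posteriors:
  P(Z=A)·p_A = 0.18 × 0.0289 = 0.005202
  P(Z=B)·p_B = 0.39 × 0.25 = 0.0975
  P(Z=C)·p_C = 0.32 × 0.0169 = 0.005408
  P(Z=D)·p_D = 0.11 × 0.1225 = 0.013475
Normaliser: 0.005202 + 0.0975 + 0.005408 + 0.013475 = 0.121585
P(Topic A | x) = 0.005202 / 0.121585 ≈ 0.0428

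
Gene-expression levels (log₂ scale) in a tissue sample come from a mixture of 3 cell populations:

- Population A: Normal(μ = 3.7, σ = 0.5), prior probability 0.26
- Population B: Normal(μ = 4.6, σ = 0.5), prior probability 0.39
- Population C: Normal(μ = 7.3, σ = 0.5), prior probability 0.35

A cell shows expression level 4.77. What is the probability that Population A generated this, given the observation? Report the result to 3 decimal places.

0.067

Apply Bayes' rule: the posterior for each component is proportional to its prior times its likelihood at x.
Component likelihoods at x = 4.77:
  f_A = 0.0808151
  f_B = 0.753074
  f_C = 2.19882e-06
Unnormalised posteriors:
  w_A·f_A = 0.26 × 0.0808151 = 0.0210119
  w_B·f_B = 0.39 × 0.753074 = 0.293699
  w_C·f_C = 0.35 × 2.19882e-06 = 7.69586e-07
Normaliser: 0.0210119 + 0.293699 + 7.69586e-07 = 0.314712
So the posterior for Population A is 0.0210119 / 0.314712 ≈ 0.067.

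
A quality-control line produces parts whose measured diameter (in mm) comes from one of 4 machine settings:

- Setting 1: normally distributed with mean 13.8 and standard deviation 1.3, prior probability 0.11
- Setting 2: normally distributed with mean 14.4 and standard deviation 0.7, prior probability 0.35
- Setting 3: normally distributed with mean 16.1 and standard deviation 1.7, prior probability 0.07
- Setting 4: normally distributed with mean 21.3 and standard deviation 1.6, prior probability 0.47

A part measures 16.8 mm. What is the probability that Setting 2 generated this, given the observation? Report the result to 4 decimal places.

0.0276

P(component k | x) = P(Z=k)·f_k(x) / marginal(x), where marginal(x) = Σ_j P(Z=j)·f_j(x).
Normal densities:
  L_1 = 0.0214073
  L_2 = 0.0015967
  L_3 = 0.215598
  L_4 = 0.00477663
Unnormalised posteriors:
  P(Z=1)·L_1 = 0.11 × 0.0214073 = 0.0023548
  P(Z=2)·L_2 = 0.35 × 0.0015967 = 0.000558846
  P(Z=3)·L_3 = 0.07 × 0.215598 = 0.0150918
  P(Z=4)·L_4 = 0.47 × 0.00477663 = 0.00224502
Marginal: 0.0023548 + 0.000558846 + 0.0150918 + 0.00224502 = 0.0202505
So the posterior for Setting 2 is 0.000558846 / 0.0202505 ≈ 0.0276.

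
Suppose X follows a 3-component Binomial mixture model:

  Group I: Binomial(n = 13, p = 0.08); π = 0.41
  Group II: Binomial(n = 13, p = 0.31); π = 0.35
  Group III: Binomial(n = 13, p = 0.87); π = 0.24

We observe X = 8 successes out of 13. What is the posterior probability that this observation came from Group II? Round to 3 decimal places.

P(component k | x) = π_k·f_k(x) / marginal(x), where marginal(x) = Σ_j π_j·f_j(x).
Binomial probabilities:
  f_I = 1.42311e-06
  f_II = 0.0171679
  f_III = 0.0156837
Prior × likelihood for each component:
  π_I·f_I = 0.41 × 1.42311e-06 = 5.83474e-07
  π_II·f_II = 0.35 × 0.0171679 = 0.00600877
  π_III·f_III = 0.24 × 0.0156837 = 0.00376409
Denominator: 5.83474e-07 + 0.00600877 + 0.00376409 = 0.00977345
So the posterior for Group II is 0.00600877 / 0.00977345 ≈ 0.615.

0.615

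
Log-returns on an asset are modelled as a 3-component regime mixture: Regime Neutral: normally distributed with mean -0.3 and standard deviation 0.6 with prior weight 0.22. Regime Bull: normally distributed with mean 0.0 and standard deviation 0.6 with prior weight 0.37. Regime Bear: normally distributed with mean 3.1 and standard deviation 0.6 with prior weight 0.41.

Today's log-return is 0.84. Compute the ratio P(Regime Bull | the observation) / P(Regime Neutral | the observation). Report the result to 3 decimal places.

Posterior odds = (P(Z=i) f_i(x)) / (P(Z=j) f_j(x)); the normalising sum cancels.
Component likelihoods at x = 0.84:
  f_Neutral = 0.10936
  f_Bull = 0.249546
  f_Bear = 0.000551978
Posterior odds = (P(Z=Bull)·f_Bull) / (P(Z=Neutral)·f_Neutral) = (0.37·0.249546) / (0.22·0.10936) = 0.0923319 / 0.0240591 ≈ 3.838

3.838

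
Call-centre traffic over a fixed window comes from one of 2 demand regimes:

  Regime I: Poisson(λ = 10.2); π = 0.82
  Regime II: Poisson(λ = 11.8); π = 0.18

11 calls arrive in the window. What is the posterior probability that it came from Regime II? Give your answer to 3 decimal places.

The responsibility of component k is π_k f_k(x) divided by Σ_j π_j f_j(x).
Evaluate each component's likelihood at the observed value:
  p_I = e^(−10.2)·10.2^11/11! = 0.115782
  p_II = e^(−11.8)·11.8^11/11! = 0.11611
Weight by the priors:
  π_I·p_I = 0.82 × 0.115782 = 0.0949415
  π_II·p_II = 0.18 × 0.11611 = 0.0208999
Marginal: 0.0949415 + 0.0208999 = 0.115841
P(Regime II | the observation) = 0.0208999 / 0.115841 ≈ 0.180

0.180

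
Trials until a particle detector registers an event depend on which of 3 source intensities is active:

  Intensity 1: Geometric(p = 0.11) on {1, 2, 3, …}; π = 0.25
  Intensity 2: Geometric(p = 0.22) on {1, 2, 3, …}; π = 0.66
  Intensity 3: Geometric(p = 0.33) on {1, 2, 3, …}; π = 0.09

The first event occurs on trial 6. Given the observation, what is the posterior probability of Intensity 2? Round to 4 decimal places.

0.6840

P(component k | x) = π_k·f_k(x) / marginal(x), where marginal(x) = Σ_j π_j·f_j(x).
Geometric probabilities:
  f_1 = 0.11·(1−0.11)^5 = 0.11·0.558406 = 0.0614247
  f_2 = 0.22·(1−0.22)^5 = 0.22·0.288717 = 0.0635178
  f_3 = 0.33·(1−0.33)^5 = 0.33·0.135013 = 0.0445541
Multiply by the mixture weights:
  π_1·f_1 = 0.25 × 0.0614247 = 0.0153562
  π_2·f_2 = 0.66 × 0.0635178 = 0.0419218
  π_3·f_3 = 0.09 × 0.0445541 = 0.00400987
Sum: 0.0153562 + 0.0419218 + 0.00400987 = 0.0612878
P(Intensity 2 | the observation) = 0.0419218 / 0.0612878 ≈ 0.6840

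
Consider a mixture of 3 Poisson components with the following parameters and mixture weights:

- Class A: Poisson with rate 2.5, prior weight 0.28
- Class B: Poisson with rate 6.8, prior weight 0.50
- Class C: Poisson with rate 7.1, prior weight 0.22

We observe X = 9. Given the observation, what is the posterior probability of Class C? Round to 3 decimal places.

P(component k | x) = w_k·f_k(x) / marginal(x), where marginal(x) = Σ_j w_j·f_j(x).
Evaluate each component's likelihood at the observed value:
  f_A = 0.000862901
  f_B = 0.0954146
  f_C = 0.104249
Multiply by the mixture weights:
  w_A·f_A = 0.28 × 0.000862901 = 0.000241612
  w_B·f_B = 0.50 × 0.0954146 = 0.0477073
  w_C·f_C = 0.22 × 0.104249 = 0.0229347
Denominator: 0.000241612 + 0.0477073 + 0.0229347 = 0.0708836
Responsibility of Class C: 0.0229347 / 0.0708836 ≈ 0.324

0.324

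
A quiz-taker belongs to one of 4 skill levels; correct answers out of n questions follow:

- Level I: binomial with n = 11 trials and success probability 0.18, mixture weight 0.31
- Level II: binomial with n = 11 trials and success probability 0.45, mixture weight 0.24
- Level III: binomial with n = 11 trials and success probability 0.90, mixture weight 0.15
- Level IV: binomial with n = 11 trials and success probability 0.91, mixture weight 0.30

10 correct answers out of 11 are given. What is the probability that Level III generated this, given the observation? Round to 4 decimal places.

0.3312

The responsibility of component k is P(Z=k) f_k(x) divided by Σ_j P(Z=j) f_j(x).
Component likelihoods at x = 10 correct answers out of 11:
  f_I = C(11,10)·0.18^10·0.82^1 = 11·3.57047e-08·0.82 = 3.22056e-07
  f_II = C(11,10)·0.45^10·0.55^1 = 11·0.000340506·0.55 = 0.00206006
  f_III = C(11,10)·0.90^10·0.10^1 = 11·0.348678·0.1 = 0.383546
  f_IV = C(11,10)·0.91^10·0.09^1 = 11·0.389416·0.09 = 0.385522
Prior × likelihood for each component:
  P(Z=I)·f_I = 0.31 × 3.22056e-07 = 9.98374e-08
  P(Z=II)·f_II = 0.24 × 0.00206006 = 0.000494415
  P(Z=III)·f_III = 0.15 × 0.383546 = 0.0575319
  P(Z=IV)·f_IV = 0.30 × 0.385522 = 0.115657
Sum: 9.98374e-08 + 0.000494415 + 0.0575319 + 0.115657 = 0.173683
P(Level III | x) = 0.0575319 / 0.173683 ≈ 0.3312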